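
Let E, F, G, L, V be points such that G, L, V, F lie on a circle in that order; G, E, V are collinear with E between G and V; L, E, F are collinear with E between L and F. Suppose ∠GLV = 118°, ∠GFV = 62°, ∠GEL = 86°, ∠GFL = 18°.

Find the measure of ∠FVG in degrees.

1. ∠FEV = 86°  [vertical angles at E]
2. ∠FEG = 94°  [linear pair at E on GV]
3. ∠FGV = 68°  [△GEF]
4. ∠FVG = 50°  [△GVF]

∠FVG = 50°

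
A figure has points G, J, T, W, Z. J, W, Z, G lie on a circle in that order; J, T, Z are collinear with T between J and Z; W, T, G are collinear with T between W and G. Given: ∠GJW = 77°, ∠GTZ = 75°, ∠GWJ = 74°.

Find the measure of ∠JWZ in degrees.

1. ∠JGW = 29°  [△JWG]
2. ∠JTW = 75°  [vertical angles at T]
3. ∠WJZ = 31°  [△JTW]
4. ∠JZW = 29°  [same arc JW]
5. ∠JWZ = 120°  [△JWZ]

∠JWZ = 120°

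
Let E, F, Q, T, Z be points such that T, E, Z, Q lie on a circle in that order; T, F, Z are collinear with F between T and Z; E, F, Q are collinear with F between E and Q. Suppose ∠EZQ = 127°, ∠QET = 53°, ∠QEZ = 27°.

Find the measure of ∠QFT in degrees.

1. ∠ETQ = 53°  [cyclic TEZQ, opposite ∠T+∠Z]
2. ∠EQT = 74°  [△TEQ]
3. ∠QTZ = 27°  [same arc ZQ]
4. ∠QFT = 79°  [△TFQ]

∠QFT = 79°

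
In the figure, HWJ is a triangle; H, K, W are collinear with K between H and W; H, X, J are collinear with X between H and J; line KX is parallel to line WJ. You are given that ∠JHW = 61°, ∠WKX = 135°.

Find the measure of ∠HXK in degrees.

∠HXK = 74°

1. ∠KHX = 61°  [K on HW, X on HJ]
2. ∠HKX = 45°  [linear pair at K on HW]
3. ∠HXK = 74°  [△HKX]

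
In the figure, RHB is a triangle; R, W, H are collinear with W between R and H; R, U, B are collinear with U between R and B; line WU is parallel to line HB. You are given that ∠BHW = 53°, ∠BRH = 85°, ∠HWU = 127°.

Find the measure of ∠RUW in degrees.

∠RUW = 42°

1. ∠BHR = 53°  [W on ray HR]
2. ∠HBR = 42°  [△RHB]
3. ∠RUW = 42°  [WU∥HB, corresponding at U]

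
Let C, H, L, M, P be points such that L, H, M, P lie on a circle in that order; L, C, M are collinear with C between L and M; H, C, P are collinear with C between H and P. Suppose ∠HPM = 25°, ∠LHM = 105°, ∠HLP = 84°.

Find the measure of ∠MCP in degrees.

1. ∠HLM = 25°  [same arc HM]
2. ∠HML = 50°  [△LHM]
3. ∠HPL = 50°  [same arc LH]
4. ∠LHP = 46°  [△LHP]
5. ∠LMP = 46°  [same arc LP]
6. ∠MCP = 109°  [△MCP]

∠MCP = 109°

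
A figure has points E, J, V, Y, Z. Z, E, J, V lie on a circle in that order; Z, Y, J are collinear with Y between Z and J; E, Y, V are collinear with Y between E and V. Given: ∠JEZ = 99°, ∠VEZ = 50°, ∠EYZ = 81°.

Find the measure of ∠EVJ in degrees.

1. ∠VJZ = 50°  [same arc ZV]
2. ∠JYV = 81°  [vertical angles at Y]
3. ∠EVJ = 49°  [△JYV]

∠EVJ = 49°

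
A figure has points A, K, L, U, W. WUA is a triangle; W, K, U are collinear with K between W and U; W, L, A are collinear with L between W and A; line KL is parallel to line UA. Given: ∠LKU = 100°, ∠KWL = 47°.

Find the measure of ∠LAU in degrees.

1. ∠LKW = 80°  [linear pair at K on WU]
2. ∠KLW = 53°  [△WKL]
3. ∠ALK = 127°  [linear pair at L on WA]
4. ∠LAU = 53°  [KL∥UA, co-interior at A–L]

∠LAU = 53°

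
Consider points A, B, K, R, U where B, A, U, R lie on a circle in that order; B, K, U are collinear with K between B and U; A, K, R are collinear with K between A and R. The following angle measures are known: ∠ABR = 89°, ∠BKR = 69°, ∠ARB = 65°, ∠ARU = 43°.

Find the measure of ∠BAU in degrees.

1. ∠AUB = 65°  [same arc BA]
2. ∠ABU = 43°  [same arc AU]
3. ∠BAU = 72°  [△BAU]

∠BAU = 72°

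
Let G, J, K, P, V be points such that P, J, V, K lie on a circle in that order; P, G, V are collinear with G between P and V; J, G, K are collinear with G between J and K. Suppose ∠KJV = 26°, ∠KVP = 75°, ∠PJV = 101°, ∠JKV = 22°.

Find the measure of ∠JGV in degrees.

1. ∠KJP = 75°  [same arc PK]
2. ∠JPV = 22°  [same arc JV]
3. ∠JGP = 83°  [△PGJ]
4. ∠JGV = 97°  [linear pair at G on PV]

∠JGV = 97°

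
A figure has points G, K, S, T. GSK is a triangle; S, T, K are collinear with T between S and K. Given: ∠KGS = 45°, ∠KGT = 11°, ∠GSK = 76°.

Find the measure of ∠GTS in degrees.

∠GTS = 70°

1. ∠GKS = 59°  [△GSK]
2. ∠GKT = 59°  [T on ray KS]
3. ∠GTK = 110°  [△GTK]
4. ∠GTS = 70°  [linear pair at T on SK]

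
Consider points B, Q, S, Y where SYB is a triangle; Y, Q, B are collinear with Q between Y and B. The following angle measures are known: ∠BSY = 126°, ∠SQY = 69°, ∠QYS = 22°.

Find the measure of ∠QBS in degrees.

1. ∠BYS = 22°  [Q on ray YB]
2. ∠SBY = 32°  [△SYB]
3. ∠QBS = 32°  [Q on ray BY]

∠QBS = 32°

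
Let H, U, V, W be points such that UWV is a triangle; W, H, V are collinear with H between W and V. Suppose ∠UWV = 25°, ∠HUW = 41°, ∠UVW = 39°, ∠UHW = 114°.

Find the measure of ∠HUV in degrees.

∠HUV = 75°

1. ∠HVU = 39°  [H on ray VW]
2. ∠UHV = 66°  [linear pair at H on WV]
3. ∠HUV = 75°  [△UHV]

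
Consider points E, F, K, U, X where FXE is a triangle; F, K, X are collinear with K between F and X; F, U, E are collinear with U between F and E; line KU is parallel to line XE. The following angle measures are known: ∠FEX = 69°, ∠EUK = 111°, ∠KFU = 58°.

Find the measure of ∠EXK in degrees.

1. ∠FUK = 69°  [KU∥XE, corresponding at U]
2. ∠FKU = 53°  [△FKU]
3. ∠UKX = 127°  [linear pair at K on FX]
4. ∠EXK = 53°  [KU∥XE, co-interior at X–K]

∠EXK = 53°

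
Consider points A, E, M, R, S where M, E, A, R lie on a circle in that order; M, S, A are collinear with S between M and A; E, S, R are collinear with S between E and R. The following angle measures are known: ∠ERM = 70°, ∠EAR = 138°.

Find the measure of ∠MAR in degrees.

1. ∠EMR = 42°  [cyclic MEAR, opposite ∠M+∠A]
2. ∠MER = 68°  [△MER]
3. ∠MAR = 68°  [same arc MR]

∠MAR = 68°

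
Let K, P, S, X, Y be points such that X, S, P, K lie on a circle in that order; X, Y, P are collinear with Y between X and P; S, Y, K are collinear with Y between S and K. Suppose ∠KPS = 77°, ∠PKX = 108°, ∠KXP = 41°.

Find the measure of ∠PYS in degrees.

1. ∠KXS = 103°  [cyclic XSPK, opposite ∠X+∠P]
2. ∠KPX = 31°  [△XPK]
3. ∠KSP = 41°  [same arc PK]
4. ∠KSX = 31°  [same arc XK]
5. ∠SKX = 46°  [△XSK]
6. ∠SPX = 46°  [same arc XS]
7. ∠PYS = 93°  [△SYP]

∠PYS = 93°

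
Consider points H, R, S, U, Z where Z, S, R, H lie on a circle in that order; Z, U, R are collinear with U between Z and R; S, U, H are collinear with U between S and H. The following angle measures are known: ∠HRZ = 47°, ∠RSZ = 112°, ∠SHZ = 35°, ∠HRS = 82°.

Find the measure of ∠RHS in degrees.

∠RHS = 33°

1. ∠SRZ = 35°  [same arc ZS]
2. ∠RZS = 33°  [△ZSR]
3. ∠RHS = 33°  [same arc SR]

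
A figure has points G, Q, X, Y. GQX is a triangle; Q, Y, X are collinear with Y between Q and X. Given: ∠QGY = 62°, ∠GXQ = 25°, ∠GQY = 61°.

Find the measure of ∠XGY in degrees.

∠XGY = 32°

1. ∠GYQ = 57°  [△GQY]
2. ∠GXY = 25°  [Y on ray XQ]
3. ∠GYX = 123°  [linear pair at Y on QX]
4. ∠XGY = 32°  [△GYX]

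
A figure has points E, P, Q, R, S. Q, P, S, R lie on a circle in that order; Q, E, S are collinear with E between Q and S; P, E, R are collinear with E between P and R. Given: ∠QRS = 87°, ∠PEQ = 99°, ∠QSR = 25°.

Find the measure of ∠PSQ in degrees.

∠PSQ = 31°

1. ∠RQS = 68°  [△QSR]
2. ∠PES = 81°  [linear pair at E on QS]
3. ∠RPS = 68°  [same arc SR]
4. ∠PSQ = 31°  [△PES]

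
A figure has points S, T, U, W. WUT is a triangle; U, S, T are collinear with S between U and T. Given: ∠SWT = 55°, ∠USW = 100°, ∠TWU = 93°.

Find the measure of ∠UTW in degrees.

∠UTW = 45°

1. ∠TSW = 80°  [linear pair at S on UT]
2. ∠STW = 45°  [△WST]
3. ∠UTW = 45°  [S on ray TU]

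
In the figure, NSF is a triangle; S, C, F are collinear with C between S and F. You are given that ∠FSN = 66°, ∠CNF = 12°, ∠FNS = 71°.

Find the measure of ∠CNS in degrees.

1. ∠NFS = 43°  [△NSF]
2. ∠CSN = 66°  [C on ray SF]
3. ∠CFN = 43°  [C on ray FS]
4. ∠FCN = 125°  [△NCF]
5. ∠NCS = 55°  [linear pair at C on SF]
6. ∠CNS = 59°  [△NSC]

∠CNS = 59°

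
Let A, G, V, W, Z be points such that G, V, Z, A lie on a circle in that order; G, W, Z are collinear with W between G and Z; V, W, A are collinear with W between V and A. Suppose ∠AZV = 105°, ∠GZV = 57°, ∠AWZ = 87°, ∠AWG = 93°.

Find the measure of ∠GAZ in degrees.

1. ∠AGV = 75°  [cyclic GVZA, opposite ∠G+∠Z]
2. ∠GAV = 57°  [same arc GV]
3. ∠AGZ = 30°  [△GWA]
4. ∠AVG = 48°  [△GVA]
5. ∠AZG = 48°  [same arc GA]
6. ∠GAZ = 102°  [△GZA]

∠GAZ = 102°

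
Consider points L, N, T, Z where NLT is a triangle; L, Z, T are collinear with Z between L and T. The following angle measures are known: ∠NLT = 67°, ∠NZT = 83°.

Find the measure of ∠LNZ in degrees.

∠LNZ = 16°

1. ∠NLZ = 67°  [Z on ray LT]
2. ∠LZN = 97°  [linear pair at Z on LT]
3. ∠LNZ = 16°  [△NLZ]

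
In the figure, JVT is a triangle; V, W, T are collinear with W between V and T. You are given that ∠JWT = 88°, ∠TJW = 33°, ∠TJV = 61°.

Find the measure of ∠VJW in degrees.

1. ∠JTW = 59°  [△JWT]
2. ∠JWV = 92°  [linear pair at W on VT]
3. ∠JTV = 59°  [W on ray TV]
4. ∠JVT = 60°  [△JVT]
5. ∠JVW = 60°  [W on ray VT]
6. ∠VJW = 28°  [△JVW]

∠VJW = 28°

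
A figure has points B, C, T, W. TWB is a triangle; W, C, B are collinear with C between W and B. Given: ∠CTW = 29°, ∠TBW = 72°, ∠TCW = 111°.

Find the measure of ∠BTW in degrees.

∠BTW = 68°

1. ∠CWT = 40°  [△TWC]
2. ∠BWT = 40°  [C on ray WB]
3. ∠BTW = 68°  [△TWB]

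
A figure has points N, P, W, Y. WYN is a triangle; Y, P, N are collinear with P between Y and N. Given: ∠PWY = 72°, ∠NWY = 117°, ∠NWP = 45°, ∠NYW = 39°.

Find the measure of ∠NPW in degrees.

∠NPW = 111°

1. ∠WNY = 24°  [△WYN]
2. ∠PNW = 24°  [P on ray NY]
3. ∠NPW = 111°  [△WPN]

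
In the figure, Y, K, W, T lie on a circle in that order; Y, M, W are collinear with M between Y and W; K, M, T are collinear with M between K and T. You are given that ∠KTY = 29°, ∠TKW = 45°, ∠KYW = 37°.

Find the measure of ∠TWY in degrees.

∠TWY = 69°

1. ∠KWY = 29°  [same arc YK]
2. ∠TYW = 45°  [same arc WT]
3. ∠WKY = 114°  [△YKW]
4. ∠WTY = 66°  [cyclic YKWT, opposite ∠K+∠T]
5. ∠TWY = 69°  [△YWT]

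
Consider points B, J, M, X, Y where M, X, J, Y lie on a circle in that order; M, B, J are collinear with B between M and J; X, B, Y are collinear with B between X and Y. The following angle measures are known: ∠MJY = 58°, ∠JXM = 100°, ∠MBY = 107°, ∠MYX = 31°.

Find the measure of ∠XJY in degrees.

1. ∠MXY = 58°  [same arc MY]
2. ∠XMY = 91°  [△MXY]
3. ∠XJY = 89°  [cyclic MXJY, opposite ∠M+∠J]

∠XJY = 89°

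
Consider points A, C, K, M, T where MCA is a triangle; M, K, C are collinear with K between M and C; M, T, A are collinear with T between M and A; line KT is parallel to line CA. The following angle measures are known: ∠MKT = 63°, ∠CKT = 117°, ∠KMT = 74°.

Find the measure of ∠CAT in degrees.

1. ∠KTM = 43°  [△MKT]
2. ∠ATK = 137°  [linear pair at T on MA]
3. ∠CAT = 43°  [KT∥CA, co-interior at A–T]

∠CAT = 43°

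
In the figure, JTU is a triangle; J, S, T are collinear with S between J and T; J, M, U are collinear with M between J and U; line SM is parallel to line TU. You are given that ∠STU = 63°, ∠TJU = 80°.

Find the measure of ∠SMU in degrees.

1. ∠JTU = 63°  [S on ray TJ]
2. ∠JUT = 37°  [△JTU]
3. ∠JMS = 37°  [SM∥TU, corresponding at M]
4. ∠SMU = 143°  [linear pair at M on JU]

∠SMU = 143°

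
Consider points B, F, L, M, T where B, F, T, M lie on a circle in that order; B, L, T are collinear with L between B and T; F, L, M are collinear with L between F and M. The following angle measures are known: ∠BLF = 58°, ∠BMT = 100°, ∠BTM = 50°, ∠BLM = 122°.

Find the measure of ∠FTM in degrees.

∠FTM = 78°

1. ∠MLT = 58°  [vertical angles at L]
2. ∠MBT = 30°  [△BTM]
3. ∠FMT = 72°  [△TLM]
4. ∠MFT = 30°  [same arc TM]
5. ∠FTM = 78°  [△FTM]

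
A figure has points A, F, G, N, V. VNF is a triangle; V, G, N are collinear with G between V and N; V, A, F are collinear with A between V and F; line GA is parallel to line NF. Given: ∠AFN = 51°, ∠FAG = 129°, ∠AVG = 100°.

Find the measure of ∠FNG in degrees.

∠FNG = 29°

1. ∠NFV = 51°  [A on ray FV]
2. ∠FVN = 100°  [G on VN, A on VF]
3. ∠FNV = 29°  [△VNF]
4. ∠FNG = 29°  [G on ray NV]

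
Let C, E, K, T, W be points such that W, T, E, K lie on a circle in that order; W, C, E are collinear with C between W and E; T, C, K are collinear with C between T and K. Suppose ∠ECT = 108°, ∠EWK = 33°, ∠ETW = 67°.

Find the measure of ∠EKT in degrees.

1. ∠KCW = 108°  [vertical angles at C]
2. ∠EKW = 113°  [cyclic WTEK, opposite ∠T+∠K]
3. ∠ECK = 72°  [linear pair at C on WE]
4. ∠KEW = 34°  [△WEK]
5. ∠EKT = 74°  [△ECK]

∠EKT = 74°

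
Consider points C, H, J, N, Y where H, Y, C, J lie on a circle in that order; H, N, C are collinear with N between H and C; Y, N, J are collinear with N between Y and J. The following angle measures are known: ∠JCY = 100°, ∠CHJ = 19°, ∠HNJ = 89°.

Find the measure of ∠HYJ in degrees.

∠HYJ = 28°

1. ∠JHY = 80°  [cyclic HYCJ, opposite ∠H+∠C]
2. ∠HJY = 72°  [△HNJ]
3. ∠HYJ = 28°  [△HYJ]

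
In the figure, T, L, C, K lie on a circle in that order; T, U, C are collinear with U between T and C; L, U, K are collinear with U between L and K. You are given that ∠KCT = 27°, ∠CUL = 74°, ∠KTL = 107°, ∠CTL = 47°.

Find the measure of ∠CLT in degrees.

∠CLT = 87°

1. ∠KLT = 27°  [same arc TK]
2. ∠LKT = 46°  [△TLK]
3. ∠LCT = 46°  [same arc TL]
4. ∠CLT = 87°  [△TLC]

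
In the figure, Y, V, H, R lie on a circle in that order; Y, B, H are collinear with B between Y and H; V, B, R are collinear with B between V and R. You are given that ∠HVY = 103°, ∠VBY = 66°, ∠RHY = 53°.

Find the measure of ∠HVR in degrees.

1. ∠HRY = 77°  [cyclic YVHR, opposite ∠V+∠R]
2. ∠HYR = 50°  [△YHR]
3. ∠HVR = 50°  [same arc HR]

∠HVR = 50°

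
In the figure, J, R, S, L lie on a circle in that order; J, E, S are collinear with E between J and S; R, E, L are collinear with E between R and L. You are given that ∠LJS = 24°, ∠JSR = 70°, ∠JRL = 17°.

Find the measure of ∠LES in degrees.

∠LES = 94°

1. ∠JLR = 70°  [same arc JR]
2. ∠JEL = 86°  [△JEL]
3. ∠LES = 94°  [linear pair at E on JS]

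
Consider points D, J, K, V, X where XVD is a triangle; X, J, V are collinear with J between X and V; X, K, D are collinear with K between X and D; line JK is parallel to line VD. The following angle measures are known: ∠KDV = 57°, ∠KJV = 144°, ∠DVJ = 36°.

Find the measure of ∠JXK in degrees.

1. ∠VDX = 57°  [K on ray DX]
2. ∠KJX = 36°  [linear pair at J on XV]
3. ∠JKX = 57°  [JK∥VD, corresponding at K]
4. ∠JXK = 87°  [△XJK]

∠JXK = 87°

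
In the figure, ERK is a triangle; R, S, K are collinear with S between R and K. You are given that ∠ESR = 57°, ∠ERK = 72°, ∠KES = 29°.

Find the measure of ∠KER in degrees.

∠KER = 80°

1. ∠ESK = 123°  [linear pair at S on RK]
2. ∠EKS = 28°  [△ESK]
3. ∠EKR = 28°  [S on ray KR]
4. ∠KER = 80°  [△ERK]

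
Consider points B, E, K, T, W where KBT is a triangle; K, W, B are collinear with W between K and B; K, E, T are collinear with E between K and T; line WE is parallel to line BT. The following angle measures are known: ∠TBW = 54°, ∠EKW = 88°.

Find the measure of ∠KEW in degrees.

1. ∠KBT = 54°  [W on ray BK]
2. ∠BKT = 88°  [W on KB, E on KT]
3. ∠BTK = 38°  [△KBT]
4. ∠KEW = 38°  [WE∥BT, corresponding at E]

∠KEW = 38°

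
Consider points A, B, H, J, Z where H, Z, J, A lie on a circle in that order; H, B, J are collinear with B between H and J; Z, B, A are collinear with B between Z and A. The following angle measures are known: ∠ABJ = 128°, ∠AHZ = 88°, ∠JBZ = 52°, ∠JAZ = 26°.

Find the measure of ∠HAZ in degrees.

1. ∠HBZ = 128°  [vertical angles at B]
2. ∠JHZ = 26°  [same arc ZJ]
3. ∠AZH = 26°  [△HBZ]
4. ∠HAZ = 66°  [△HZA]

∠HAZ = 66°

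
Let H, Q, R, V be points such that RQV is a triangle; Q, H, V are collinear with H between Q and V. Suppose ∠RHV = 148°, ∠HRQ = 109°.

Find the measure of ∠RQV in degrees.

∠RQV = 39°

1. ∠QHR = 32°  [linear pair at H on QV]
2. ∠HQR = 39°  [△RQH]
3. ∠RQV = 39°  [H on ray QV]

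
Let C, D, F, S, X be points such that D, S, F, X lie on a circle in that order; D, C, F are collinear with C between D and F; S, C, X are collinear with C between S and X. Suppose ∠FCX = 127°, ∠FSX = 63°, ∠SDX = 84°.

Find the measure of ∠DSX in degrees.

∠DSX = 32°

1. ∠DCX = 53°  [linear pair at C on DF]
2. ∠FDX = 63°  [same arc FX]
3. ∠DXS = 64°  [△DCX]
4. ∠DSX = 32°  [△DSX]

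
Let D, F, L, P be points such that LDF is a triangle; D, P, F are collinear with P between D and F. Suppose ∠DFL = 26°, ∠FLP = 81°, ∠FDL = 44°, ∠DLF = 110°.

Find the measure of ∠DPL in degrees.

∠DPL = 107°

1. ∠LFP = 26°  [P on ray FD]
2. ∠FPL = 73°  [△LPF]
3. ∠DPL = 107°  [linear pair at P on DF]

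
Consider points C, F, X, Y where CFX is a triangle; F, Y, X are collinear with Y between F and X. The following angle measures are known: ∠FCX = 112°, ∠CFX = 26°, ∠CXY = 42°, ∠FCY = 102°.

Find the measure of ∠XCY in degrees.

∠XCY = 10°

1. ∠CFY = 26°  [Y on ray FX]
2. ∠CYF = 52°  [△CFY]
3. ∠CYX = 128°  [linear pair at Y on FX]
4. ∠XCY = 10°  [△CYX]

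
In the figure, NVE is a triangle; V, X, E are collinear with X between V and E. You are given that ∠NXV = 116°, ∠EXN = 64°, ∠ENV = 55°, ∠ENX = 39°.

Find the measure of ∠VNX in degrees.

1. ∠NEX = 77°  [△NXE]
2. ∠NEV = 77°  [X on ray EV]
3. ∠EVN = 48°  [△NVE]
4. ∠NVX = 48°  [X on ray VE]
5. ∠VNX = 16°  [△NVX]

∠VNX = 16°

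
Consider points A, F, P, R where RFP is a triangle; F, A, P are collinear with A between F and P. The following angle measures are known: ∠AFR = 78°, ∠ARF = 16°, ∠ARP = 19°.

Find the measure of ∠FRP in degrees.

1. ∠FAR = 86°  [△RFA]
2. ∠PFR = 78°  [A on ray FP]
3. ∠PAR = 94°  [linear pair at A on FP]
4. ∠APR = 67°  [△RAP]
5. ∠FPR = 67°  [A on ray PF]
6. ∠FRP = 35°  [△RFP]

∠FRP = 35°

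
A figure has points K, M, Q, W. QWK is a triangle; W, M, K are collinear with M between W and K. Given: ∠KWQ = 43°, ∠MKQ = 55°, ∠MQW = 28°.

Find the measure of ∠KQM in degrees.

∠KQM = 54°

1. ∠MWQ = 43°  [M on ray WK]
2. ∠QMW = 109°  [△QWM]
3. ∠KMQ = 71°  [linear pair at M on WK]
4. ∠KQM = 54°  [△QMK]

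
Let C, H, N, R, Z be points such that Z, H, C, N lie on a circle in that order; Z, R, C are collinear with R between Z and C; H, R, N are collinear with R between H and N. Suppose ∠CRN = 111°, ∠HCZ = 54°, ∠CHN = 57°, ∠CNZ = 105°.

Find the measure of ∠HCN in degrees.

∠HCN = 72°

1. ∠CZN = 57°  [same arc CN]
2. ∠NCZ = 18°  [△ZCN]
3. ∠CNH = 51°  [△CRN]
4. ∠HCN = 72°  [△HCN]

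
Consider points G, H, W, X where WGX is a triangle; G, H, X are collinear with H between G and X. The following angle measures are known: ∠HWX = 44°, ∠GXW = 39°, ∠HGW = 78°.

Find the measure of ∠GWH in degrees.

1. ∠HXW = 39°  [H on ray XG]
2. ∠WHX = 97°  [△WHX]
3. ∠GHW = 83°  [linear pair at H on GX]
4. ∠GWH = 19°  [△WGH]

∠GWH = 19°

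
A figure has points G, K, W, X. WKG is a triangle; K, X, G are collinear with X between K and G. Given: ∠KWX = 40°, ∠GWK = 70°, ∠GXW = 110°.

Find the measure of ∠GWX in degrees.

1. ∠KXW = 70°  [linear pair at X on KG]
2. ∠WKX = 70°  [△WKX]
3. ∠GKW = 70°  [X on ray KG]
4. ∠KGW = 40°  [△WKG]
5. ∠WGX = 40°  [X on ray GK]
6. ∠GWX = 30°  [△WXG]

∠GWX = 30°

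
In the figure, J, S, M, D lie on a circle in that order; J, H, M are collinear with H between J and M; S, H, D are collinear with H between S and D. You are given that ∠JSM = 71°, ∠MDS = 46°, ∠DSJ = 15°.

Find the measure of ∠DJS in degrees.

1. ∠MJS = 46°  [same arc SM]
2. ∠JMS = 63°  [△JSM]
3. ∠JDS = 63°  [same arc JS]
4. ∠DJS = 102°  [△JSD]

∠DJS = 102°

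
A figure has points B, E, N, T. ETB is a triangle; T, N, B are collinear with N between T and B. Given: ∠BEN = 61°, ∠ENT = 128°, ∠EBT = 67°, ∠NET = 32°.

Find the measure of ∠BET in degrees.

∠BET = 93°

1. ∠ETN = 20°  [△ETN]
2. ∠BTE = 20°  [N on ray TB]
3. ∠BET = 93°  [△ETB]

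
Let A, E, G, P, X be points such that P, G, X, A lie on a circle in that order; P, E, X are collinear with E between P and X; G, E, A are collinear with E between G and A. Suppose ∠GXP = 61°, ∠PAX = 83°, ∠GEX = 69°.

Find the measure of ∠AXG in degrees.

1. ∠AGX = 50°  [△GEX]
2. ∠PGX = 97°  [cyclic PGXA, opposite ∠G+∠A]
3. ∠GPX = 22°  [△PGX]
4. ∠GAX = 22°  [same arc GX]
5. ∠AXG = 108°  [△GXA]

∠AXG = 108°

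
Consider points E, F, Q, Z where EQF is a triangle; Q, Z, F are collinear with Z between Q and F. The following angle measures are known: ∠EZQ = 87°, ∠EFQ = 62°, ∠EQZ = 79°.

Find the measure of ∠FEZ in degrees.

1. ∠EZF = 93°  [linear pair at Z on QF]
2. ∠EFZ = 62°  [Z on ray FQ]
3. ∠FEZ = 25°  [△EZF]

∠FEZ = 25°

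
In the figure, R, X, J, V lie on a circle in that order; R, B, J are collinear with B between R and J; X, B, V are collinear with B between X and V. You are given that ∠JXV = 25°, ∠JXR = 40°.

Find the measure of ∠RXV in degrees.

∠RXV = 15°

1. ∠JRV = 25°  [same arc JV]
2. ∠JVR = 140°  [cyclic RXJV, opposite ∠X+∠V]
3. ∠RJV = 15°  [△RJV]
4. ∠RXV = 15°  [same arc RV]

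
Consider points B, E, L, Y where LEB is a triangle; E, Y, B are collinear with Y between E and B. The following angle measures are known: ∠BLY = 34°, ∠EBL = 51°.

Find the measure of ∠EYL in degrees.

∠EYL = 85°

1. ∠LBY = 51°  [Y on ray BE]
2. ∠BYL = 95°  [△LYB]
3. ∠EYL = 85°  [linear pair at Y on EB]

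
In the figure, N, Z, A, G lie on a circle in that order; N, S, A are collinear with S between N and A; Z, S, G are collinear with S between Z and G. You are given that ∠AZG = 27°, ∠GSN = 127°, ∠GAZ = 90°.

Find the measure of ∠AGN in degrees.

1. ∠ANG = 27°  [same arc AG]
2. ∠AGZ = 63°  [△ZAG]
3. ∠ASG = 53°  [linear pair at S on NA]
4. ∠GAN = 64°  [△ASG]
5. ∠AGN = 89°  [△NAG]

∠AGN = 89°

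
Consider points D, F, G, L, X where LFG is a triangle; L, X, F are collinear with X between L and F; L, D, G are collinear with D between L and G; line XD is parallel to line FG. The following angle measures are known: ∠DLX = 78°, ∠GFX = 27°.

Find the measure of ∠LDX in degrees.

1. ∠FLG = 78°  [X on LF, D on LG]
2. ∠GFL = 27°  [X on ray FL]
3. ∠FGL = 75°  [△LFG]
4. ∠LDX = 75°  [XD∥FG, corresponding at D]

∠LDX = 75°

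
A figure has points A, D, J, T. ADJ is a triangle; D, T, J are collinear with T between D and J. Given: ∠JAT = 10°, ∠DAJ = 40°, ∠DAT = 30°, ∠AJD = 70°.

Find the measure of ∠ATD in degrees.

1. ∠ADJ = 70°  [△ADJ]
2. ∠ADT = 70°  [T on ray DJ]
3. ∠ATD = 80°  [△ADT]

∠ATD = 80°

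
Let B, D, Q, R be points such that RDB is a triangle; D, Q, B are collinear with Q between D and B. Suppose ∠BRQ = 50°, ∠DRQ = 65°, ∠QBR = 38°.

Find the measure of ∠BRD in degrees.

1. ∠BQR = 92°  [△RQB]
2. ∠DBR = 38°  [Q on ray BD]
3. ∠DQR = 88°  [linear pair at Q on DB]
4. ∠QDR = 27°  [△RDQ]
5. ∠BDR = 27°  [Q on ray DB]
6. ∠BRD = 115°  [△RDB]

∠BRD = 115°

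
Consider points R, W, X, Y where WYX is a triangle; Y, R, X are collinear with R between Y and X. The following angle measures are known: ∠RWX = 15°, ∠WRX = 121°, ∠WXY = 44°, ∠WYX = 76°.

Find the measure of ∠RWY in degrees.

1. ∠WRY = 59°  [linear pair at R on YX]
2. ∠RYW = 76°  [R on ray YX]
3. ∠RWY = 45°  [△WYR]

∠RWY = 45°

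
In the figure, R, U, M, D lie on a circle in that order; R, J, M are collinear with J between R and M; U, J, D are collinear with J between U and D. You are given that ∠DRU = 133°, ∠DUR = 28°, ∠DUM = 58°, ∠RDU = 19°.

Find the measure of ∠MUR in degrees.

∠MUR = 86°

1. ∠DMU = 47°  [cyclic RUMD, opposite ∠R+∠M]
2. ∠MDU = 75°  [△UMD]
3. ∠RMU = 19°  [same arc RU]
4. ∠MRU = 75°  [same arc UM]
5. ∠MUR = 86°  [△RUM]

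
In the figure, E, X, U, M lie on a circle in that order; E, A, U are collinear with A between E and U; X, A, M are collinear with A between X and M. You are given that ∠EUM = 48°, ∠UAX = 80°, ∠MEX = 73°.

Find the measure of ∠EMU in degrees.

∠EMU = 91°

1. ∠EXM = 48°  [same arc EM]
2. ∠EAM = 80°  [vertical angles at A]
3. ∠EMX = 59°  [△EXM]
4. ∠MEU = 41°  [△EAM]
5. ∠EMU = 91°  [△EUM]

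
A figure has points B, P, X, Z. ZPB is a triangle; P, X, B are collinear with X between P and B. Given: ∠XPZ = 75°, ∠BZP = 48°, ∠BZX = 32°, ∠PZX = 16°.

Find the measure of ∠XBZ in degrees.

1. ∠BPZ = 75°  [X on ray PB]
2. ∠PBZ = 57°  [△ZPB]
3. ∠XBZ = 57°  [X on ray BP]

∠XBZ = 57°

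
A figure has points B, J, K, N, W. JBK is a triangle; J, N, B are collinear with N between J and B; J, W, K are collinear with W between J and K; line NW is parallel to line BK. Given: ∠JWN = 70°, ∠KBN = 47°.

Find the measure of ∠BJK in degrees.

1. ∠BKJ = 70°  [NW∥BK, corresponding at W]
2. ∠JBK = 47°  [N on ray BJ]
3. ∠BJK = 63°  [△JBK]

∠BJK = 63°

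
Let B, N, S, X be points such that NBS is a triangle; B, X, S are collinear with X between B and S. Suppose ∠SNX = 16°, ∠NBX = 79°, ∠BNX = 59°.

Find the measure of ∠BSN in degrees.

∠BSN = 26°

1. ∠BXN = 42°  [△NBX]
2. ∠NXS = 138°  [linear pair at X on BS]
3. ∠NSX = 26°  [△NXS]
4. ∠BSN = 26°  [X on ray SB]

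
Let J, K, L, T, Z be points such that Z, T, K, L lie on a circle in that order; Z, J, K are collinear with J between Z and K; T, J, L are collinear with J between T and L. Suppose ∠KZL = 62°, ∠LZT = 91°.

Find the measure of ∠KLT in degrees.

∠KLT = 29°

1. ∠KTL = 62°  [same arc KL]
2. ∠LKT = 89°  [cyclic ZTKL, opposite ∠Z+∠K]
3. ∠KLT = 29°  [△TKL]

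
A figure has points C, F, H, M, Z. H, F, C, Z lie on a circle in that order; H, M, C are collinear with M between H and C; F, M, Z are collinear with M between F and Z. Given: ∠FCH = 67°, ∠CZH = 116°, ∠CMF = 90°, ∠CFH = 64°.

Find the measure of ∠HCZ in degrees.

1. ∠FZH = 67°  [same arc HF]
2. ∠HMZ = 90°  [vertical angles at M]
3. ∠CHZ = 23°  [△HMZ]
4. ∠HCZ = 41°  [△HCZ]

∠HCZ = 41°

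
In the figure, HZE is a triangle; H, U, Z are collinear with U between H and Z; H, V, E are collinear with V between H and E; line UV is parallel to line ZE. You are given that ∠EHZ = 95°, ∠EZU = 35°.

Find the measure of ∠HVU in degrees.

1. ∠EZH = 35°  [U on ray ZH]
2. ∠HEZ = 50°  [△HZE]
3. ∠HVU = 50°  [UV∥ZE, corresponding at V]

∠HVU = 50°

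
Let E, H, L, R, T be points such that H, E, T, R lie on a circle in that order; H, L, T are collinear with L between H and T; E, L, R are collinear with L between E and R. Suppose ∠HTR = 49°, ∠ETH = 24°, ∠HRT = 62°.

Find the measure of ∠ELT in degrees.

1. ∠RHT = 69°  [△HTR]
2. ∠RET = 69°  [same arc TR]
3. ∠ELT = 87°  [△ELT]

∠ELT = 87°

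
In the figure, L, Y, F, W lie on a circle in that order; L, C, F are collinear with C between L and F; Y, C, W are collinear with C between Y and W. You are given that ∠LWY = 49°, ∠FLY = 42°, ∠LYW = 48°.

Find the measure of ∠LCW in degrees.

∠LCW = 90°

1. ∠FWY = 42°  [same arc YF]
2. ∠LFW = 48°  [same arc LW]
3. ∠FCW = 90°  [△FCW]
4. ∠LCW = 90°  [linear pair at C on LF]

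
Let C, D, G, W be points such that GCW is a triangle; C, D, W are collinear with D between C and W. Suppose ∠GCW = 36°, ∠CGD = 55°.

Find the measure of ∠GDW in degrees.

∠GDW = 91°

1. ∠DCG = 36°  [D on ray CW]
2. ∠CDG = 89°  [△GCD]
3. ∠GDW = 91°  [linear pair at D on CW]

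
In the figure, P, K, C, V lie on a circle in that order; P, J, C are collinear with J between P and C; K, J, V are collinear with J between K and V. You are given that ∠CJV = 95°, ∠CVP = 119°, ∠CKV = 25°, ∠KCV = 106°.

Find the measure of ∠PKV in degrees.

∠PKV = 36°

1. ∠PJV = 85°  [linear pair at J on PC]
2. ∠CPV = 25°  [same arc CV]
3. ∠KPV = 74°  [cyclic PKCV, opposite ∠P+∠C]
4. ∠KVP = 70°  [△PJV]
5. ∠PKV = 36°  [△PKV]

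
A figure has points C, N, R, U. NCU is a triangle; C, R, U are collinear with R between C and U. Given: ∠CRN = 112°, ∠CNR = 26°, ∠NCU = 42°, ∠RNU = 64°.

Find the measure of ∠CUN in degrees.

1. ∠NRU = 68°  [linear pair at R on CU]
2. ∠NUR = 48°  [△NRU]
3. ∠CUN = 48°  [R on ray UC]

∠CUN = 48°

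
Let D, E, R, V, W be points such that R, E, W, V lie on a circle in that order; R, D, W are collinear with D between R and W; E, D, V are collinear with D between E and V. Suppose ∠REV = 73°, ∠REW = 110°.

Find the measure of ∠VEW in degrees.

∠VEW = 37°

1. ∠RWV = 73°  [same arc RV]
2. ∠RVW = 70°  [cyclic REWV, opposite ∠E+∠V]
3. ∠VRW = 37°  [△RWV]
4. ∠VEW = 37°  [same arc WV]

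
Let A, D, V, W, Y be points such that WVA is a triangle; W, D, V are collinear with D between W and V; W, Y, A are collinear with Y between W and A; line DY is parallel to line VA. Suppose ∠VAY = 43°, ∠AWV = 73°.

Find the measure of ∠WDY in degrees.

∠WDY = 64°

1. ∠VAW = 43°  [Y on ray AW]
2. ∠AVW = 64°  [△WVA]
3. ∠WDY = 64°  [DY∥VA, corresponding at D]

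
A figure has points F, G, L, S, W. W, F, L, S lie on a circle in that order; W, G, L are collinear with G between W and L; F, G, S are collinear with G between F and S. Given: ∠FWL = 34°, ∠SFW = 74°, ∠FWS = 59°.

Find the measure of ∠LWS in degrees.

∠LWS = 25°

1. ∠FSL = 34°  [same arc FL]
2. ∠FLS = 121°  [cyclic WFLS, opposite ∠W+∠L]
3. ∠LFS = 25°  [△FLS]
4. ∠LWS = 25°  [same arc LS]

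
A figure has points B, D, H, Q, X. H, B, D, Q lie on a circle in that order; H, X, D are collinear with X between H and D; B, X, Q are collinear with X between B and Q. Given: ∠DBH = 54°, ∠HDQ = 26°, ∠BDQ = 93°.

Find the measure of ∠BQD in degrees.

∠BQD = 59°

1. ∠DQH = 126°  [cyclic HBDQ, opposite ∠B+∠Q]
2. ∠DHQ = 28°  [△HDQ]
3. ∠DBQ = 28°  [same arc DQ]
4. ∠BQD = 59°  [△BDQ]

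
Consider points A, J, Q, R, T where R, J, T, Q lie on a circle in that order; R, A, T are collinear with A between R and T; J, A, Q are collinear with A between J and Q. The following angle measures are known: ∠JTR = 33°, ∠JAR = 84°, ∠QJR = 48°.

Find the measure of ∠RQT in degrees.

1. ∠JRT = 48°  [△RAJ]
2. ∠RJT = 99°  [△RJT]
3. ∠RQT = 81°  [cyclic RJTQ, opposite ∠J+∠Q]

∠RQT = 81°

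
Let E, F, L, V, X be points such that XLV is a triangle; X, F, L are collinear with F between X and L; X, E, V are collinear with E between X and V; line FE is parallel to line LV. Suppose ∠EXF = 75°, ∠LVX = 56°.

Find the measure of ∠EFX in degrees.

1. ∠LXV = 75°  [F on XL, E on XV]
2. ∠VLX = 49°  [△XLV]
3. ∠EFX = 49°  [FE∥LV, corresponding at F]

∠EFX = 49°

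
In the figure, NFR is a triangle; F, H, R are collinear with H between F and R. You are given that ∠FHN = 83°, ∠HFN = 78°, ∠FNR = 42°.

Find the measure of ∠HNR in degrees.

1. ∠NHR = 97°  [linear pair at H on FR]
2. ∠NFR = 78°  [H on ray FR]
3. ∠FRN = 60°  [△NFR]
4. ∠HRN = 60°  [H on ray RF]
5. ∠HNR = 23°  [△NHR]

∠HNR = 23°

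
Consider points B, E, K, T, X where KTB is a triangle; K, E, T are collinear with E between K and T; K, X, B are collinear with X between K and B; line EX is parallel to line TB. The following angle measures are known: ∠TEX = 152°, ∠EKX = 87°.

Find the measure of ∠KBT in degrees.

1. ∠KEX = 28°  [linear pair at E on KT]
2. ∠EXK = 65°  [△KEX]
3. ∠KBT = 65°  [EX∥TB, corresponding at X]

∠KBT = 65°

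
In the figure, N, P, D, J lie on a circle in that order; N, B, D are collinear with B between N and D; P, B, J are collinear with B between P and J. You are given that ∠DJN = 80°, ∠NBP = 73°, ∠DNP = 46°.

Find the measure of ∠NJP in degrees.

∠NJP = 34°

1. ∠DPN = 100°  [cyclic NPDJ, opposite ∠P+∠J]
2. ∠NDP = 34°  [△NPD]
3. ∠NJP = 34°  [same arc NP]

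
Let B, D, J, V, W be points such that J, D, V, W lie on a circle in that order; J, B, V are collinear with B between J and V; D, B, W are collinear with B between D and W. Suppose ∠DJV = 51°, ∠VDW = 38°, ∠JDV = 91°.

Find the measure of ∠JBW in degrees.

1. ∠DVJ = 38°  [△JDV]
2. ∠VJW = 38°  [same arc VW]
3. ∠DWJ = 38°  [same arc JD]
4. ∠JBW = 104°  [△JBW]

∠JBW = 104°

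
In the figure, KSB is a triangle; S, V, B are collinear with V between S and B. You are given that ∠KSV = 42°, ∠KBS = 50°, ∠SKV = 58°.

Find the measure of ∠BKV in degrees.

1. ∠KVS = 80°  [△KSV]
2. ∠KBV = 50°  [V on ray BS]
3. ∠BVK = 100°  [linear pair at V on SB]
4. ∠BKV = 30°  [△KVB]

∠BKV = 30°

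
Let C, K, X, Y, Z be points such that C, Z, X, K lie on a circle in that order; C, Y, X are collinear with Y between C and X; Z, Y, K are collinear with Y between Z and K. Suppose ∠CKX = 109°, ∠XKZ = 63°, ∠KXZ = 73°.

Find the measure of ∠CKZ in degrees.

∠CKZ = 46°

1. ∠CZX = 71°  [cyclic CZXK, opposite ∠Z+∠K]
2. ∠XCZ = 63°  [same arc ZX]
3. ∠CXZ = 46°  [△CZX]
4. ∠CKZ = 46°  [same arc CZ]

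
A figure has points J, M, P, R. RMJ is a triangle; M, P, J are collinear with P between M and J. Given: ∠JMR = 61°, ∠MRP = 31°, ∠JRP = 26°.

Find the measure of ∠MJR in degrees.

∠MJR = 62°

1. ∠PMR = 61°  [P on ray MJ]
2. ∠MPR = 88°  [△RMP]
3. ∠JPR = 92°  [linear pair at P on MJ]
4. ∠PJR = 62°  [△RPJ]
5. ∠MJR = 62°  [P on ray JM]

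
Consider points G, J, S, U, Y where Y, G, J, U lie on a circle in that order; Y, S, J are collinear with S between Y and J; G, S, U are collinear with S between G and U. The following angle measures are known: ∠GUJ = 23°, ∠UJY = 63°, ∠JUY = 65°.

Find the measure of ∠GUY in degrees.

1. ∠JSU = 94°  [△JSU]
2. ∠JYU = 52°  [△YJU]
3. ∠USY = 86°  [linear pair at S on YJ]
4. ∠GUY = 42°  [△YSU]

∠GUY = 42°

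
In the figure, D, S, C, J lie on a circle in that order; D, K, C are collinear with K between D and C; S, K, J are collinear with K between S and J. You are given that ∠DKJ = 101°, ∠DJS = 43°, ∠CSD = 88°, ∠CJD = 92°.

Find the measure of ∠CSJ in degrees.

1. ∠CKS = 101°  [vertical angles at K]
2. ∠DCS = 43°  [same arc DS]
3. ∠CSJ = 36°  [△SKC]

∠CSJ = 36°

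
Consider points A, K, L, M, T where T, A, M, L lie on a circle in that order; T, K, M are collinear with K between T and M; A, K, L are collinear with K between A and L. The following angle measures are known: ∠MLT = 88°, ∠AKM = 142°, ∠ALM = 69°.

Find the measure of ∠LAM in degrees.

∠LAM = 19°

1. ∠MAT = 92°  [cyclic TAML, opposite ∠A+∠L]
2. ∠ATM = 69°  [same arc AM]
3. ∠AMT = 19°  [△TAM]
4. ∠LAM = 19°  [△AKM]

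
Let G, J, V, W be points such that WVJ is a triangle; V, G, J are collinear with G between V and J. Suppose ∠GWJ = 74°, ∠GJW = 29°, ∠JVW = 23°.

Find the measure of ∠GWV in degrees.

1. ∠JGW = 77°  [△WGJ]
2. ∠GVW = 23°  [G on ray VJ]
3. ∠VGW = 103°  [linear pair at G on VJ]
4. ∠GWV = 54°  [△WVG]

∠GWV = 54°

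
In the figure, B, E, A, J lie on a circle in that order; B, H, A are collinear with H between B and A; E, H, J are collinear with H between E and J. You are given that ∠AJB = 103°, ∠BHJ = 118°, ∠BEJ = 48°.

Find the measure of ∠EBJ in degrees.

∠EBJ = 99°

1. ∠BAJ = 48°  [same arc BJ]
2. ∠ABJ = 29°  [△BAJ]
3. ∠BJE = 33°  [△BHJ]
4. ∠EBJ = 99°  [△BEJ]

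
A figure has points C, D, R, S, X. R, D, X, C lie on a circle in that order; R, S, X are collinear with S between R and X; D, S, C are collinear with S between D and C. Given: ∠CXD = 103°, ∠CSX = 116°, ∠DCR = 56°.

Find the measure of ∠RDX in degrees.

1. ∠CRD = 77°  [cyclic RDXC, opposite ∠R+∠X]
2. ∠DSR = 116°  [vertical angles at S]
3. ∠DXR = 56°  [same arc RD]
4. ∠CDR = 47°  [△RDC]
5. ∠DRX = 17°  [△RSD]
6. ∠RDX = 107°  [△RDX]

∠RDX = 107°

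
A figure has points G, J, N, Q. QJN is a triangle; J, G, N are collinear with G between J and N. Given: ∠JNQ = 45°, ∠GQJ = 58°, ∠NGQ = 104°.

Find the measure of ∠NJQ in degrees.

∠NJQ = 46°

1. ∠JGQ = 76°  [linear pair at G on JN]
2. ∠GJQ = 46°  [△QJG]
3. ∠NJQ = 46°  [G on ray JN]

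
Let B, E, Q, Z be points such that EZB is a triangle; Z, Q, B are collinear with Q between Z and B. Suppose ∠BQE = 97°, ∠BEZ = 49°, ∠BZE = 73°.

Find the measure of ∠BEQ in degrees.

1. ∠EBZ = 58°  [△EZB]
2. ∠EBQ = 58°  [Q on ray BZ]
3. ∠BEQ = 25°  [△EQB]

∠BEQ = 25°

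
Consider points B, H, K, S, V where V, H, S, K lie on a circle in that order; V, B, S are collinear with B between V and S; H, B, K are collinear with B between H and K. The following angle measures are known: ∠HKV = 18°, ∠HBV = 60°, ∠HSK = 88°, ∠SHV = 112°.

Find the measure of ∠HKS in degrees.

1. ∠HSV = 18°  [same arc VH]
2. ∠HVS = 50°  [△VHS]
3. ∠HKS = 50°  [same arc HS]

∠HKS = 50°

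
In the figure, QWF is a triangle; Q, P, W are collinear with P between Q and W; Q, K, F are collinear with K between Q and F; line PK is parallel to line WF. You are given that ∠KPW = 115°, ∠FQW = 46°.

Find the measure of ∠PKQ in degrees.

∠PKQ = 69°

1. ∠KPQ = 65°  [linear pair at P on QW]
2. ∠KQP = 46°  [P on QW, K on QF]
3. ∠PKQ = 69°  [△QPK]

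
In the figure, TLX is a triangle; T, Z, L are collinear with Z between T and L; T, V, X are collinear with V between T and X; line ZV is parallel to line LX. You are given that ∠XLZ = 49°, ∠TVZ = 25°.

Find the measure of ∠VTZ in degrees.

∠VTZ = 106°

1. ∠TLX = 49°  [Z on ray LT]
2. ∠LXT = 25°  [ZV∥LX, corresponding at V]
3. ∠LTX = 106°  [△TLX]
4. ∠VTZ = 106°  [Z on TL, V on TX]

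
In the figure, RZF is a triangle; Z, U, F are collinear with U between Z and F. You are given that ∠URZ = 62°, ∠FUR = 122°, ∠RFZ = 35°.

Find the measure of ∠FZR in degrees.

∠FZR = 60°

1. ∠RUZ = 58°  [linear pair at U on ZF]
2. ∠RZU = 60°  [△RZU]
3. ∠FZR = 60°  [U on ray ZF]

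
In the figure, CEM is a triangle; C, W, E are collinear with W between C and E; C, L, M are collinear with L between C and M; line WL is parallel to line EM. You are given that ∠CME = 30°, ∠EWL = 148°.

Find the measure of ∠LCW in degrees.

1. ∠CLW = 30°  [WL∥EM, corresponding at L]
2. ∠CWL = 32°  [linear pair at W on CE]
3. ∠LCW = 118°  [△CWL]

∠LCW = 118°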